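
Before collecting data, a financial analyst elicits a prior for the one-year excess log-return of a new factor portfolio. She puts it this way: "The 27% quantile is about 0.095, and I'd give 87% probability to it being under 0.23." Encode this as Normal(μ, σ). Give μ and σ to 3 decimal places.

μ = 0.143, σ = 0.078

The p-quantile of Normal(μ,σ) is μ + z_p·σ, with z_{0.27} = -0.6128 and z_{0.87} = 1.126.
Eliminate σ: μ = (z₂·x₁ − z₁·x₂)/(z₂ − z₁) = (1.126·0.095 − (-0.6128)·0.23)/1.739 = 0.143.
Then σ = (x₂ − x₁)/(z₂ − z₁) = (0.23 − 0.095)/1.739 = 0.078.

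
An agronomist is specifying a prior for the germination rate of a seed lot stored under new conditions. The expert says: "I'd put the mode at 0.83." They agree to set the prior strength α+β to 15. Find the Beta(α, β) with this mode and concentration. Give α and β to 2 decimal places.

α = 11.79, β = 3.21

For α,β > 1 the Beta mode is (α−1)/(α+β−2). With α+β = 15, the mode is (α−1)/13.
Set (α−1)/13 = 0.83 → α = 1 + 0.83·13 = 11.79.
β = 15 − α = 3.21.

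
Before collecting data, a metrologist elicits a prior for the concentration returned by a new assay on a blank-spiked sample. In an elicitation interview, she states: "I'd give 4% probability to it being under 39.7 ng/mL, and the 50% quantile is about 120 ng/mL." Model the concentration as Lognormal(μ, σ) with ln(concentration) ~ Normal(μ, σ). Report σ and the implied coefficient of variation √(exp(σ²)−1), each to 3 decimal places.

σ ≈ 0.632, CV ≈ 0.700

If T ~ Lognormal(μ,σ) then ln T ~ Normal(μ,σ), so the p-quantile of ln T is μ + z_p·σ.
ln(39.7) = 3.681 and ln(120) = 4.787; z_{0.04} = -1.751, z_{0.5} = 0.
σ = (4.787 − 3.681)/(0 − (-1.751)) = 0.632.
μ = 3.681 − (-1.751)·0.632 = 4.787.
CV = √(exp(σ²)−1) = √(exp(0.3992)−1) = 0.700.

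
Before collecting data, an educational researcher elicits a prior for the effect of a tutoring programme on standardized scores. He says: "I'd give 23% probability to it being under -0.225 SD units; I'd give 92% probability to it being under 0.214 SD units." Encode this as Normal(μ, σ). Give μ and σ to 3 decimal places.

The p-quantile of Normal(μ,σ) is μ + z_p·σ, with z_{0.23} = -0.7388 and z_{0.92} = 1.405.
Eliminate σ: μ = (z₂·x₁ − z₁·x₂)/(z₂ − z₁) = (1.405·-0.225 − (-0.7388)·0.214)/2.144 = -0.074.
Then σ = (x₂ − x₁)/(z₂ − z₁) = (0.214 − -0.225)/2.144 = 0.205.

μ = -0.074, σ = 0.205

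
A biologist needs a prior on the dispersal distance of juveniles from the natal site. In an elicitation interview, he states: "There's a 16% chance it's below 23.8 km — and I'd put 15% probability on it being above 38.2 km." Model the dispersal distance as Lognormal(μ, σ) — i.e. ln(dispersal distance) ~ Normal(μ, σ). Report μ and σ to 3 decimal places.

μ ≈ 3.401, σ ≈ 0.233

If T ~ Lognormal(μ,σ) then ln T ~ Normal(μ,σ), so the p-quantile of ln T is μ + z_p·σ.
ln(23.8) = 3.17 and ln(38.2) = 3.643; z_{0.16} = -0.9945, z_{0.85} = 1.036.
σ = (3.643 − 3.17)/(1.036 − (-0.9945)) = 0.233.
μ = 3.17 − (-0.9945)·0.233 = 3.401.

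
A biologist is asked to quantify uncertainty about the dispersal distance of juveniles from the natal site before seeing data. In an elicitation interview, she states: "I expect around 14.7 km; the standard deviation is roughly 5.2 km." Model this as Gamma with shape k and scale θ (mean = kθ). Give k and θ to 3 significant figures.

For Gamma(k, scale θ): mean = kθ, variance = kθ², so CV = 1/√k.
CV = SD/mean = 5.2/14.7 = 0.3537, hence k = 1/CV² = 7.99.
Then θ = mean/k = 14.7/7.99 = 1.84.

k ≈ 7.99, θ ≈ 1.84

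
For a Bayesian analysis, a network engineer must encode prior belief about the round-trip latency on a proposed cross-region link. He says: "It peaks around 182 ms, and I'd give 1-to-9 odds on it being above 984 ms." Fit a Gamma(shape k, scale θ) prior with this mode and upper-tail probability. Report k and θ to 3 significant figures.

Gamma(k,θ) with k>1 has mode (k−1)θ, so θ = 182/(k−1).
Need P(X < 984) = 0.9 with θ tied to k this way. Start at k = 2, θ = 182: P(X<984) ≈ 0.971.
Too high — lower k to spread out. Iterating converges to k ≈ 1.61.
Then θ = 182/(1.61−1) ≈ 298.

k ≈ 1.61, θ ≈ 298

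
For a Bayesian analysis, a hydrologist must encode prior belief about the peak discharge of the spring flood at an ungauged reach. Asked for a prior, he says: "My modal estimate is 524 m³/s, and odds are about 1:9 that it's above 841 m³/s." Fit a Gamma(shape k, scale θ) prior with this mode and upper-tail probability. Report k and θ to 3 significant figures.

Gamma(k,θ) with k>1 has mode (k−1)θ, so θ = 524/(k−1).
Need P(X < 841) = 0.9 with θ tied to k this way. Start at k = 2, θ = 524: P(X<841) ≈ 0.477.
Too low — raise k to concentrate. Iterating converges to k ≈ 9.4.
Then θ = 524/(9.4−1) ≈ 62.4.

k ≈ 9.4, θ ≈ 62.4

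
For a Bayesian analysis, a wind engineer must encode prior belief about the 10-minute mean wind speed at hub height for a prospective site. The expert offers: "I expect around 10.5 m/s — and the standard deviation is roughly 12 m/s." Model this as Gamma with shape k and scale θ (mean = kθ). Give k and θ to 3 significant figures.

k ≈ 0.766, θ ≈ 13.7

For Gamma(k, scale θ): mean = kθ, variance = kθ², so CV = 1/√k.
CV = SD/mean = 12/10.5 = 1.143, hence k = 1/CV² = 0.766.
Then θ = mean/k = 10.5/0.766 = 13.7.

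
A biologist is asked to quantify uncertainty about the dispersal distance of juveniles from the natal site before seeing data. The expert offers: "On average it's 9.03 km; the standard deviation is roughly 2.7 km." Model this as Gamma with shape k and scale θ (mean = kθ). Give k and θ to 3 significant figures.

For Gamma(k, scale θ): mean = kθ, variance = kθ², so CV = 1/√k.
CV = SD/mean = 2.7/9.03 = 0.299, hence k = 1/CV² = 11.2.
Then θ = mean/k = 9.03/11.2 = 0.807.

k ≈ 11.2, θ ≈ 0.807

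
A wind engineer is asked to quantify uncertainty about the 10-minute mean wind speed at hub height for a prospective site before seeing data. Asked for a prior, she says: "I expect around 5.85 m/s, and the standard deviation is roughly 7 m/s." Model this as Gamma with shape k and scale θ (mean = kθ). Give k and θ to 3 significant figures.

For Gamma(k, scale θ): mean = kθ, variance = kθ², so CV = 1/√k.
CV = SD/mean = 7/5.85 = 1.197, hence k = 1/CV² = 0.698.
Then θ = mean/k = 5.85/0.698 = 8.38.

k ≈ 0.698, θ ≈ 8.38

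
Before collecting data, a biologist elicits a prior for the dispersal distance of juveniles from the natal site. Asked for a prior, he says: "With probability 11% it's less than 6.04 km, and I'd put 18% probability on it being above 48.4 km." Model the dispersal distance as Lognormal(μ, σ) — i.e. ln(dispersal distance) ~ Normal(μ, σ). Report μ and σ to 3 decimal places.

μ ≈ 2.990, σ ≈ 0.972

If T ~ Lognormal(μ,σ) then ln T ~ Normal(μ,σ), so the p-quantile of ln T is μ + z_p·σ.
ln(6.04) = 1.798 and ln(48.4) = 3.879; z_{0.11} = -1.227, z_{0.82} = 0.9154.
σ = (3.879 − 1.798)/(0.9154 − (-1.227)) = 0.972.
μ = 1.798 − (-1.227)·0.972 = 2.990.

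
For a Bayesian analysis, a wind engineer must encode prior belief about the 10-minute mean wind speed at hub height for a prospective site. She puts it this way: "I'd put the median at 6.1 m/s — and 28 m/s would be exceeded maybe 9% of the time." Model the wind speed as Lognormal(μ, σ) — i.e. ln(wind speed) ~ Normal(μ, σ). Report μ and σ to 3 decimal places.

If T ~ Lognormal(μ,σ) then ln T ~ Normal(μ,σ), so the p-quantile of ln T is μ + z_p·σ.
ln(6.1) = 1.808 and ln(28) = 3.332; z_{0.5} = 0, z_{0.91} = 1.341.
σ = (3.332 − 1.808)/(1.341 − (0)) = 1.137.
μ = 1.808 − (0)·1.137 = 1.808.

μ ≈ 1.808, σ ≈ 1.137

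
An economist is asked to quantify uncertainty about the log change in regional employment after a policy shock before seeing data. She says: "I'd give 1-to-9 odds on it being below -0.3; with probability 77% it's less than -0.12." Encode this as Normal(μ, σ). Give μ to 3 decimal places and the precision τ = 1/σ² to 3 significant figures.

The p-quantile of Normal(μ,σ) is μ + z_p·σ, with z_{0.1} = -1.282 and z_{0.77} = 0.7388.
Eliminate σ: μ = (z₂·x₁ − z₁·x₂)/(z₂ − z₁) = (0.7388·-0.3 − (-1.282)·-0.12)/2.02 = -0.186.
Then σ = (x₂ − x₁)/(z₂ − z₁) = (-0.12 − -0.3)/2.02 = 0.089.
Precision τ = 1/σ² = 1/0.08909² = 126.

μ = -0.186, τ = 126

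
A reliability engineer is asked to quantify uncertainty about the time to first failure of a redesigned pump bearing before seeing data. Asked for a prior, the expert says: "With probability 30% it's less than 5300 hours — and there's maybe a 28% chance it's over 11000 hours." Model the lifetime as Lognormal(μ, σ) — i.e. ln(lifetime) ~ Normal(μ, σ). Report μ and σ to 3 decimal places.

μ ≈ 8.921, σ ≈ 0.659

If T ~ Lognormal(μ,σ) then ln T ~ Normal(μ,σ), so the p-quantile of ln T is μ + z_p·σ.
ln(5300) = 8.575 and ln(11000) = 9.306; z_{0.3} = -0.5244, z_{0.72} = 0.5828.
σ = (9.306 − 8.575)/(0.5828 − (-0.5244)) = 0.659.
μ = 8.575 − (-0.5244)·0.659 = 8.921.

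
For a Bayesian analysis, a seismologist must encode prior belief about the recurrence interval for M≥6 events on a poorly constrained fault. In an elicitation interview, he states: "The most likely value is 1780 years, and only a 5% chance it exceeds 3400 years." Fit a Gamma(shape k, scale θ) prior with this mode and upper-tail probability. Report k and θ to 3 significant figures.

Gamma(k,θ) with k>1 has mode (k−1)θ, so θ = 1780/(k−1).
Need P(X < 3400) = 0.95 with θ tied to k this way. Start at k = 2, θ = 1780: P(X<3400) ≈ 0.569.
Too low — raise k to concentrate. Iterating converges to k ≈ 7.64.
Then θ = 1780/(7.64−1) ≈ 268.

k ≈ 7.64, θ ≈ 268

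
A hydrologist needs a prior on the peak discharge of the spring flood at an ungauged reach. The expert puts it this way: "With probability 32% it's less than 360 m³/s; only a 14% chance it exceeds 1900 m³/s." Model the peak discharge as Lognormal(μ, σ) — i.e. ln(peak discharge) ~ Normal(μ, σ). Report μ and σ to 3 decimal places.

μ ≈ 6.389, σ ≈ 1.075

If T ~ Lognormal(μ,σ) then ln T ~ Normal(μ,σ), so the p-quantile of ln T is μ + z_p·σ.
ln(360) = 5.886 and ln(1900) = 7.55; z_{0.32} = -0.4677, z_{0.86} = 1.08.
σ = (7.55 − 5.886)/(1.08 − (-0.4677)) = 1.075.
μ = 5.886 − (-0.4677)·1.075 = 6.389.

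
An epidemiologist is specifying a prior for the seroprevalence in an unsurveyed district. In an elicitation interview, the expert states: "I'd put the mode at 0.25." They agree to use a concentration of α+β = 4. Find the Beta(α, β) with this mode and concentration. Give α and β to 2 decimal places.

α = 1.50, β = 2.50

For α,β > 1 the Beta mode is (α−1)/(α+β−2). With α+β = 4, the mode is (α−1)/2.
Set (α−1)/2 = 0.25 → α = 1 + 0.25·2 = 1.50.
β = 4 − α = 2.50.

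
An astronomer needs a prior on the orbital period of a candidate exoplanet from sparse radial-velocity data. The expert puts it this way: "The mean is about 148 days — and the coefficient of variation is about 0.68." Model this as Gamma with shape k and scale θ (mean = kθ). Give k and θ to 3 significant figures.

For Gamma(k, scale θ): mean = kθ, variance = kθ², so CV = 1/√k.
CV = 0.68, hence k = 1/CV² = 2.16.
Then θ = mean/k = 148/2.16 = 68.4.

k ≈ 2.16, θ ≈ 68.4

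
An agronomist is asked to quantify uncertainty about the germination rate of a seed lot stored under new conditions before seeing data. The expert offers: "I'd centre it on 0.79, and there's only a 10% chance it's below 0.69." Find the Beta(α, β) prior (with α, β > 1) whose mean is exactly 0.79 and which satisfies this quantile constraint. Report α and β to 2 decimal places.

With mean 0.79 fixed, write α = 0.79s, β = 0.21s where s = α+β.
Need P(θ < 0.69) = 0.1 under Beta(0.79s, 0.21s). Normal approximation: (q−m)/√(m(1−m)/s) ≈ z_{0.1} = -1.28, so s ≈ 0.79·0.21·(-1.28)²/(0.69−0.79)² = 27.2.
At s = 27.2: P(θ<0.69) ≈ 0.106. Adjusting to match 0.1 gives s ≈ 28.91.
So α = 0.79·28.91 ≈ 22.84, β = 0.21·28.91 ≈ 6.07.

α ≈ 22.84, β ≈ 6.07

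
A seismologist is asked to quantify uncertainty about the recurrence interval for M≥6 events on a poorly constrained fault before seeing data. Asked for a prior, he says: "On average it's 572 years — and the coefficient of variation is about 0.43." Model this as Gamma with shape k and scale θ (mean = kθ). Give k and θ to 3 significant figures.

For Gamma(k, scale θ): mean = kθ, variance = kθ², so CV = 1/√k.
CV = 0.43, hence k = 1/CV² = 5.41.
Then θ = mean/k = 572/5.41 = 106.

k ≈ 5.41, θ ≈ 106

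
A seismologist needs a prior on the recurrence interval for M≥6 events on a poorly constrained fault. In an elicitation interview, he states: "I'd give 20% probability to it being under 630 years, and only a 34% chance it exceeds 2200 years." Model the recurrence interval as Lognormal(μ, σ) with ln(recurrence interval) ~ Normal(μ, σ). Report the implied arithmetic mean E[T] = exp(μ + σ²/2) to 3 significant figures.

If T ~ Lognormal(μ,σ) then ln T ~ Normal(μ,σ), so the p-quantile of ln T is μ + z_p·σ.
ln(630) = 6.446 and ln(2200) = 7.696; z_{0.2} = -0.8416, z_{0.66} = 0.4125.
σ = (7.696 − 6.446)/(0.4125 − (-0.8416)) = 0.997.
μ = 6.446 − (-0.8416)·0.997 = 7.285.
E[T] = exp(μ + σ²/2) = exp(7.285 + 0.4971) = 2400 years.

E[T] ≈ 2400 years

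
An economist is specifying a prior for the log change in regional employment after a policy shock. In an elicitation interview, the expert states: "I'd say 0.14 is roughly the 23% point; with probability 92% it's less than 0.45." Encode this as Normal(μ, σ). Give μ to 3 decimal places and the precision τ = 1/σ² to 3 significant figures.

μ = 0.247, τ = 47.8

For Normal(μ,σ), the p-quantile is μ + z_p·σ. Here z_{0.23} = -0.7388, z_{0.92} = 1.405.
So 0.14 = μ − 0.7388σ and 0.45 = μ + 1.405σ.
Subtracting: σ = (0.45 − 0.14)/(1.405 − (-0.7388)) = 0.145.
Then μ = 0.14 − (-0.7388)·0.145 = 0.247.
Precision τ = 1/σ² = 1/0.1446² = 47.8.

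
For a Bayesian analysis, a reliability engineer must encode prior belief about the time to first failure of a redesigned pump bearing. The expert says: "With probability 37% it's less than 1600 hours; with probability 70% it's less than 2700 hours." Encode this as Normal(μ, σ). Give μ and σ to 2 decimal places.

For Normal(μ,σ), the p-quantile is μ + z_p·σ. Here z_{0.37} = -0.3319, z_{0.7} = 0.5244.
So 1600 = μ − 0.3319σ and 2700 = μ + 0.5244σ.
Subtracting: σ = (2700 − 1600)/(0.5244 − (-0.3319)) = 1284.67.
Then μ = 1600 − (-0.3319)·1284.67 = 2026.32.

μ = 2026.32, σ = 1284.67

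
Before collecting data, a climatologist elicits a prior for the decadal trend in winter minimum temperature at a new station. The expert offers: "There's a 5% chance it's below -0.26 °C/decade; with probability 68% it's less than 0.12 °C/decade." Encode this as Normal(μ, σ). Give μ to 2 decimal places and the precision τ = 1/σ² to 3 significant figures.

The p-quantile of Normal(μ,σ) is μ + z_p·σ, with z_{0.05} = -1.645 and z_{0.68} = 0.4677.
Eliminate σ: μ = (z₂·x₁ − z₁·x₂)/(z₂ − z₁) = (0.4677·-0.26 − (-1.645)·0.12)/2.113 = 0.04.
Then σ = (x₂ − x₁)/(z₂ − z₁) = (0.12 − -0.26)/2.113 = 0.18.
Precision τ = 1/σ² = 1/0.1799² = 30.9.

μ = 0.04, τ = 30.9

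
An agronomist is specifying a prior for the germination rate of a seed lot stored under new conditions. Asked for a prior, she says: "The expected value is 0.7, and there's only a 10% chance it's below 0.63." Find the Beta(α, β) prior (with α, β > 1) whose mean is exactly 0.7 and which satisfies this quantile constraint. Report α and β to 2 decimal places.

With mean 0.7 fixed, write α = 0.7s, β = 0.3s where s = α+β.
Need P(θ < 0.63) = 0.1 under Beta(0.7s, 0.3s). Normal approximation: (q−m)/√(m(1−m)/s) ≈ z_{0.1} = -1.28, so s ≈ 0.7·0.3·(-1.28)²/(0.63−0.7)² = 70.4.
At s = 70.4: P(θ<0.63) ≈ 0.103. Adjusting to match 0.1 gives s ≈ 72.32.
So α = 0.7·72.32 ≈ 50.63, β = 0.3·72.32 ≈ 21.70.

α ≈ 50.63, β ≈ 21.70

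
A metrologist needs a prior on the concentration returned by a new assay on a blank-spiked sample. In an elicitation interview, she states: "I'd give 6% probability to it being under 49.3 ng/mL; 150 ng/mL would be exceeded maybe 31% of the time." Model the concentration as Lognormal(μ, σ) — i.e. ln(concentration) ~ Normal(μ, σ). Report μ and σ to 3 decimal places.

μ ≈ 4.742, σ ≈ 0.543

If T ~ Lognormal(μ,σ) then ln T ~ Normal(μ,σ), so the p-quantile of ln T is μ + z_p·σ.
ln(49.3) = 3.898 and ln(150) = 5.011; z_{0.06} = -1.555, z_{0.69} = 0.4959.
σ = (5.011 − 3.898)/(0.4959 − (-1.555)) = 0.543.
μ = 3.898 − (-1.555)·0.543 = 4.742.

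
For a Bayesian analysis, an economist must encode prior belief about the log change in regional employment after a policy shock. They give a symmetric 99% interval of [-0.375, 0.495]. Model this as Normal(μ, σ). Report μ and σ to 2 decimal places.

μ = 0.06, σ = 0.17

A symmetric 99% interval runs μ ± z·σ with z = 2.576.
Half-width = 0.435, so σ = 0.435/2.576 = 0.17.
μ is the interval midpoint, 0.06.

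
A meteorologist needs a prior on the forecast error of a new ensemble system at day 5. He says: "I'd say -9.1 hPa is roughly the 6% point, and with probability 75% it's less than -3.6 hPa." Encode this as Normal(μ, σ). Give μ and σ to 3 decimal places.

For Normal(μ,σ), the p-quantile is μ + z_p·σ. Here z_{0.06} = -1.555, z_{0.75} = 0.6745.
So -9.1 = μ − 1.555σ and -3.6 = μ + 0.6745σ.
Subtracting: σ = (-3.6 − -9.1)/(0.6745 − (-1.555)) = 2.467.
Then μ = -9.1 − (-1.555)·2.467 = -5.264.

μ = -5.264, σ = 2.467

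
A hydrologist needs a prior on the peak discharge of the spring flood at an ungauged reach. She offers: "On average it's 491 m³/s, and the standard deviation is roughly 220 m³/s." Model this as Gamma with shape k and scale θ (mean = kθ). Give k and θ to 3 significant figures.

For Gamma(k, scale θ): mean = kθ, variance = kθ², so CV = 1/√k.
CV = SD/mean = 220/491 = 0.4481, hence k = 1/CV² = 4.98.
Then θ = mean/k = 491/4.98 = 98.6.

k ≈ 4.98, θ ≈ 98.6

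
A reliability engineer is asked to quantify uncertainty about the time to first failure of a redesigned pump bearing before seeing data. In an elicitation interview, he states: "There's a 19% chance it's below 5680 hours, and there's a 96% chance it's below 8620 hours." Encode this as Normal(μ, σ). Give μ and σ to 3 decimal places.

For Normal(μ,σ), the p-quantile is μ + z_p·σ. Here z_{0.19} = -0.8779, z_{0.96} = 1.751.
So 5680 = μ − 0.8779σ and 8620 = μ + 1.751σ.
Subtracting: σ = (8620 − 5680)/(1.751 − (-0.8779)) = 1118.474.
Then μ = 5680 − (-0.8779)·1118.474 = 6661.904.

μ = 6661.904, σ = 1118.474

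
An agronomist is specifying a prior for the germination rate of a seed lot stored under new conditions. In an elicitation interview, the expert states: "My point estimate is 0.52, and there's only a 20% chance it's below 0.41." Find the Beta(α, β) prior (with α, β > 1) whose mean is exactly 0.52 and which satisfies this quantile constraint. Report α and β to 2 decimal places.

α ≈ 7.63, β ≈ 7.05

With mean 0.52 fixed, write α = 0.52s, β = 0.48s where s = α+β.
Need P(θ < 0.41) = 0.2 under Beta(0.52s, 0.48s). Normal approximation: (q−m)/√(m(1−m)/s) ≈ z_{0.2} = -0.842, so s ≈ 0.52·0.48·(-0.842)²/(0.41−0.52)² = 14.6.
At s = 14.6: P(θ<0.41) ≈ 0.201. Adjusting to match 0.2 gives s ≈ 14.68.
So α = 0.52·14.68 ≈ 7.63, β = 0.48·14.68 ≈ 7.05.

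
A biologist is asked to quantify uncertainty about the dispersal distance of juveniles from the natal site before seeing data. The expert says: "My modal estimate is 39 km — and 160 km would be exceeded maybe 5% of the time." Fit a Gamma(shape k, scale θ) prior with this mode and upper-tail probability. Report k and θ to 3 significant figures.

k ≈ 2.26, θ ≈ 31

Gamma(k,θ) with k>1 has mode (k−1)θ, so θ = 39/(k−1).
Need P(X < 160) = 0.95 with θ tied to k this way. Start at k = 2, θ = 39: P(X<160) ≈ 0.916.
Too low — raise k to concentrate. Iterating converges to k ≈ 2.26.
Then θ = 39/(2.26−1) ≈ 31.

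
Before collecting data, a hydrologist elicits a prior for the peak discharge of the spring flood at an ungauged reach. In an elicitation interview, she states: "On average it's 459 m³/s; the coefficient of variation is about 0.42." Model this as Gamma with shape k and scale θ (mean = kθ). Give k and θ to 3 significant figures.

k ≈ 5.67, θ ≈ 81

For Gamma(k, scale θ): mean = kθ, variance = kθ², so CV = 1/√k.
CV = 0.42, hence k = 1/CV² = 5.67.
Then θ = mean/k = 459/5.67 = 81.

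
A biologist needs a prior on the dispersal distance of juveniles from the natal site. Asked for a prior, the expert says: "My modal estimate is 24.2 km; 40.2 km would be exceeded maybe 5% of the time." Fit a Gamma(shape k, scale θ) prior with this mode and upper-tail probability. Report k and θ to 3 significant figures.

Gamma(k,θ) with k>1 has mode (k−1)θ, so θ = 24.2/(k−1).
Need P(X < 40.2) = 0.95 with θ tied to k this way. Start at k = 2, θ = 24.2: P(X<40.2) ≈ 0.495.
Too low — raise k to concentrate. Iterating converges to k ≈ 11.8.
Then θ = 24.2/(11.8−1) ≈ 2.23.

k ≈ 11.8, θ ≈ 2.23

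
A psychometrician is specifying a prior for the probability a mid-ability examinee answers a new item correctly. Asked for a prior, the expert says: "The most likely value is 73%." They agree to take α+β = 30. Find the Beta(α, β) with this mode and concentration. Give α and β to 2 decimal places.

For α,β > 1 the Beta mode is (α−1)/(α+β−2). With α+β = 30, the mode is (α−1)/28.
Set (α−1)/28 = 0.73 → α = 1 + 0.73·28 = 21.44.
β = 30 − α = 8.56.

α = 21.44, β = 8.56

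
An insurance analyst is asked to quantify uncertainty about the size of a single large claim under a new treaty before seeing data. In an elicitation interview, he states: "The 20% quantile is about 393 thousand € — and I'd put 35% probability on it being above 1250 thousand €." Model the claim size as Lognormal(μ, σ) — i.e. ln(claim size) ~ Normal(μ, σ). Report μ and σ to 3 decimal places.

If T ~ Lognormal(μ,σ) then ln T ~ Normal(μ,σ), so the p-quantile of ln T is μ + z_p·σ.
ln(393) = 5.974 and ln(1250) = 7.131; z_{0.2} = -0.8416, z_{0.65} = 0.3853.
σ = (7.131 − 5.974)/(0.3853 − (-0.8416)) = 0.943.
μ = 5.974 − (-0.8416)·0.943 = 6.768.

μ ≈ 6.768, σ ≈ 0.943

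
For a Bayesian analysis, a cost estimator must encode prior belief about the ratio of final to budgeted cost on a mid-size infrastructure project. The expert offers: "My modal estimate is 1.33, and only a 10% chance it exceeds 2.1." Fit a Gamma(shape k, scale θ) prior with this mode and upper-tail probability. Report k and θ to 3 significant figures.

k ≈ 9.99, θ ≈ 0.148

Gamma(k,θ) with k>1 has mode (k−1)θ, so θ = 1.33/(k−1).
Need P(X < 2.1) = 0.9 with θ tied to k this way. Start at k = 2, θ = 1.33: P(X<2.1) ≈ 0.468.
Too low — raise k to concentrate. Iterating converges to k ≈ 9.99.
Then θ = 1.33/(9.99−1) ≈ 0.148.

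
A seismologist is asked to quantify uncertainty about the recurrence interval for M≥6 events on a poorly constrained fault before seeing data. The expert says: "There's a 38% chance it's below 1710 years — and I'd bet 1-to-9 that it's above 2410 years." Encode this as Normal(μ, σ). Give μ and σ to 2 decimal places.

The p-quantile of Normal(μ,σ) is μ + z_p·σ, with z_{0.38} = -0.3055 and z_{0.9} = 1.282.
Eliminate σ: μ = (z₂·x₁ − z₁·x₂)/(z₂ − z₁) = (1.282·1710 − (-0.3055)·2410)/1.587 = 1844.74.
Then σ = (x₂ − x₁)/(z₂ − z₁) = (2410 − 1710)/1.587 = 441.07.

μ = 1844.74, σ = 441.07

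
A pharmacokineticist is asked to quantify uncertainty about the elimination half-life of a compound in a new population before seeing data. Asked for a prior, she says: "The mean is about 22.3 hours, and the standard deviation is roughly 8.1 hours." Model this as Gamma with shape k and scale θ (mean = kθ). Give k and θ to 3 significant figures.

For Gamma(k, scale θ): mean = kθ, variance = kθ², so CV = 1/√k.
CV = SD/mean = 8.1/22.3 = 0.3632, hence k = 1/CV² = 7.58.
Then θ = mean/k = 22.3/7.58 = 2.94.

k ≈ 7.58, θ ≈ 2.94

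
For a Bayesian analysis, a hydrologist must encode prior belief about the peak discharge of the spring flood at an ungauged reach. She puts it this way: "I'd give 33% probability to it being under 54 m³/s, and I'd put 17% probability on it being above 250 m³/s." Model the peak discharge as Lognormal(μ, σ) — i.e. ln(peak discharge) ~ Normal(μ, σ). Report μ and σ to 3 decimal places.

If T ~ Lognormal(μ,σ) then ln T ~ Normal(μ,σ), so the p-quantile of ln T is μ + z_p·σ.
ln(54) = 3.989 and ln(250) = 5.521; z_{0.33} = -0.4399, z_{0.83} = 0.9542.
σ = (5.521 − 3.989)/(0.9542 − (-0.4399)) = 1.099.
μ = 3.989 − (-0.4399)·1.099 = 4.473.

μ ≈ 4.473, σ ≈ 1.099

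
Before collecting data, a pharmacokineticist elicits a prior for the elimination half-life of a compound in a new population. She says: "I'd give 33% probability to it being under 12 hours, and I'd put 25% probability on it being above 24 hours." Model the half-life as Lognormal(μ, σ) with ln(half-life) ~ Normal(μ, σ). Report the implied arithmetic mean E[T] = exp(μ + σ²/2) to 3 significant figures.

If T ~ Lognormal(μ,σ) then ln T ~ Normal(μ,σ), so the p-quantile of ln T is μ + z_p·σ.
ln(12) = 2.485 and ln(24) = 3.178; z_{0.33} = -0.4399, z_{0.75} = 0.6745.
σ = (3.178 − 2.485)/(0.6745 − (-0.4399)) = 0.622.
μ = 2.485 − (-0.4399)·0.622 = 2.759.
E[T] = exp(μ + σ²/2) = exp(2.759 + 0.1934) = 19.1 hours.

E[T] ≈ 19.1 hours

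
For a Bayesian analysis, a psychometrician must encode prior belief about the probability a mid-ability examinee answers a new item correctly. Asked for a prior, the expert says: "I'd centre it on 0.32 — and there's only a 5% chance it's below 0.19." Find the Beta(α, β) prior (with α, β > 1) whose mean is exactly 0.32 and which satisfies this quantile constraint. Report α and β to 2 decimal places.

With mean 0.32 fixed, write α = 0.32s, β = 0.68s where s = α+β.
Need P(θ < 0.19) = 0.05 under Beta(0.32s, 0.68s). Normal approximation: (q−m)/√(m(1−m)/s) ≈ z_{0.05} = -1.64, so s ≈ 0.32·0.68·(-1.64)²/(0.19−0.32)² = 34.8.
At s = 34.8: P(θ<0.19) ≈ 0.038. Adjusting to match 0.05 gives s ≈ 30.42.
So α = 0.32·30.42 ≈ 9.73, β = 0.68·30.42 ≈ 20.68.

α ≈ 9.73, β ≈ 20.68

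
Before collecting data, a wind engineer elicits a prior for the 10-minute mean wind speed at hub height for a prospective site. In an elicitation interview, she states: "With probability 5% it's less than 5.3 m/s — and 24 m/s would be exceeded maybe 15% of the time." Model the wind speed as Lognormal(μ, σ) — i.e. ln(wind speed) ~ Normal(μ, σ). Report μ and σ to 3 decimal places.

If T ~ Lognormal(μ,σ) then ln T ~ Normal(μ,σ), so the p-quantile of ln T is μ + z_p·σ.
ln(5.3) = 1.668 and ln(24) = 3.178; z_{0.05} = -1.645, z_{0.85} = 1.036.
σ = (3.178 − 1.668)/(1.036 − (-1.645)) = 0.563.
μ = 1.668 − (-1.645)·0.563 = 2.594.

μ ≈ 2.594, σ ≈ 0.563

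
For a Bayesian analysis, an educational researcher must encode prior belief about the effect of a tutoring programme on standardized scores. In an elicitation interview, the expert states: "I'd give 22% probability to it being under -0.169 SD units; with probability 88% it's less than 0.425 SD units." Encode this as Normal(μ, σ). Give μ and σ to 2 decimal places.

For Normal(μ,σ), the p-quantile is μ + z_p·σ. Here z_{0.22} = -0.7722, z_{0.88} = 1.175.
So -0.169 = μ − 0.7722σ and 0.425 = μ + 1.175σ.
Subtracting: σ = (0.425 − -0.169)/(1.175 − (-0.7722)) = 0.31.
Then μ = -0.169 − (-0.7722)·0.31 = 0.07.

μ = 0.07, σ = 0.31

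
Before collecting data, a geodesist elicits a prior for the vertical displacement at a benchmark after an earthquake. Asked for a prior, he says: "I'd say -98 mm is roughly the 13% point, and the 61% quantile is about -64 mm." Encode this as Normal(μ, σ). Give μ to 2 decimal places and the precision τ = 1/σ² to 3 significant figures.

The p-quantile of Normal(μ,σ) is μ + z_p·σ, with z_{0.13} = -1.126 and z_{0.61} = 0.2793.
Eliminate σ: μ = (z₂·x₁ − z₁·x₂)/(z₂ − z₁) = (0.2793·-98 − (-1.126)·-64)/1.406 = -70.76.
Then σ = (x₂ − x₁)/(z₂ − z₁) = (-64 − -98)/1.406 = 24.19.
Precision τ = 1/σ² = 1/24.19² = 0.00171.

μ = -70.76, τ = 0.00171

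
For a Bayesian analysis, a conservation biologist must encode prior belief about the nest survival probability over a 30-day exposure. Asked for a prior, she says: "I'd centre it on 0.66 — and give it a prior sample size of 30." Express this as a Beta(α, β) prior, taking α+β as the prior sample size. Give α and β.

α = 19.8, β = 10.2

Under the effective-sample-size interpretation, Beta(α, β) has prior mean α/(α+β) and prior sample size α+β.
So α+β = 30 and α/(α+β) = 0.66, giving α = 0.66·30 = 19.8 and β = 30 − 19.8 = 10.2.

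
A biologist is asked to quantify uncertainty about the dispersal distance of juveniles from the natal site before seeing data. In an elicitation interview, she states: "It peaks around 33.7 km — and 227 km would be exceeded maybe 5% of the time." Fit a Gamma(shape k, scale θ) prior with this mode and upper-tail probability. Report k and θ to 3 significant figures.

Gamma(k,θ) with k>1 has mode (k−1)θ, so θ = 33.7/(k−1).
Need P(X < 227) = 0.95 with θ tied to k this way. Start at k = 2, θ = 33.7: P(X<227) ≈ 0.991.
Too high — lower k to spread out. Iterating converges to k ≈ 1.61.
Then θ = 33.7/(1.61−1) ≈ 55.5.

k ≈ 1.61, θ ≈ 55.5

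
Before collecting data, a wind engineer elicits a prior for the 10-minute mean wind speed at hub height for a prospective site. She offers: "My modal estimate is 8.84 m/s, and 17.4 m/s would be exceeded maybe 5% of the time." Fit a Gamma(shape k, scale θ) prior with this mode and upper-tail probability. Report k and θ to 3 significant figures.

k ≈ 7.05, θ ≈ 1.46

Gamma(k,θ) with k>1 has mode (k−1)θ, so θ = 8.84/(k−1).
Need P(X < 17.4) = 0.95 with θ tied to k this way. Start at k = 2, θ = 8.84: P(X<17.4) ≈ 0.585.
Too low — raise k to concentrate. Iterating converges to k ≈ 7.05.
Then θ = 8.84/(7.05−1) ≈ 1.46.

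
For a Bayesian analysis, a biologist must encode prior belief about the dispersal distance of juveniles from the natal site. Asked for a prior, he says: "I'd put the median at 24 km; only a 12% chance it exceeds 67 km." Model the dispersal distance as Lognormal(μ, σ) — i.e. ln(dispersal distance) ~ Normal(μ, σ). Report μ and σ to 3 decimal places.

If T ~ Lognormal(μ,σ) then ln T ~ Normal(μ,σ), so the p-quantile of ln T is μ + z_p·σ.
ln(24) = 3.178 and ln(67) = 4.205; z_{0.5} = 0, z_{0.88} = 1.175.
σ = (4.205 − 3.178)/(1.175 − (0)) = 0.874.
μ = 3.178 − (0)·0.874 = 3.178.

μ ≈ 3.178, σ ≈ 0.874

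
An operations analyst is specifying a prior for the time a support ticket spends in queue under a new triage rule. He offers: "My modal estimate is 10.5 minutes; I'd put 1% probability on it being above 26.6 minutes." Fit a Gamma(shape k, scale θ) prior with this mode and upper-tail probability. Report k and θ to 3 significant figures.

k ≈ 6.42, θ ≈ 1.94

Gamma(k,θ) with k>1 has mode (k−1)θ, so θ = 10.5/(k−1).
Need P(X < 26.6) = 0.99 with θ tied to k this way. Start at k = 2, θ = 10.5: P(X<26.6) ≈ 0.719.
Too low — raise k to concentrate. Iterating converges to k ≈ 6.42.
Then θ = 10.5/(6.42−1) ≈ 1.94.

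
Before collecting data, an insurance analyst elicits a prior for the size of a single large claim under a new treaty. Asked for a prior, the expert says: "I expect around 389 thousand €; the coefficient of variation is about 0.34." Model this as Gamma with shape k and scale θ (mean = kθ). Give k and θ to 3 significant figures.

For Gamma(k, scale θ): mean = kθ, variance = kθ², so CV = 1/√k.
CV = 0.34, hence k = 1/CV² = 8.65.
Then θ = mean/k = 389/8.65 = 45.

k ≈ 8.65, θ ≈ 45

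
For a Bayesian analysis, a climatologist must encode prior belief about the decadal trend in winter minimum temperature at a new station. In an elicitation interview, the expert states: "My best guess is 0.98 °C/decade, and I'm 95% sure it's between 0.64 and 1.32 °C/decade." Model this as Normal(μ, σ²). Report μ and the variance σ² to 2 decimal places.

A symmetric 95% interval runs μ ± z·σ with z = 1.96.
Half-width = 0.34, so σ = 0.34/1.96 = 0.173 and σ² = 0.03.
μ is the stated best guess, 0.98.

μ = 0.98, σ² = 0.03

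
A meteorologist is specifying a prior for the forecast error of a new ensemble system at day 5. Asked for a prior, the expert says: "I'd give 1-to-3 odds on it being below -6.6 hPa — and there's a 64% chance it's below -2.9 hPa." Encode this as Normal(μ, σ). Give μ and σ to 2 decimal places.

μ = -4.18, σ = 3.58

The p-quantile of Normal(μ,σ) is μ + z_p·σ, with z_{0.25} = -0.6745 and z_{0.64} = 0.3585.
Eliminate σ: μ = (z₂·x₁ − z₁·x₂)/(z₂ − z₁) = (0.3585·-6.6 − (-0.6745)·-2.9)/1.033 = -4.18.
Then σ = (x₂ − x₁)/(z₂ − z₁) = (-2.9 − -6.6)/1.033 = 3.58.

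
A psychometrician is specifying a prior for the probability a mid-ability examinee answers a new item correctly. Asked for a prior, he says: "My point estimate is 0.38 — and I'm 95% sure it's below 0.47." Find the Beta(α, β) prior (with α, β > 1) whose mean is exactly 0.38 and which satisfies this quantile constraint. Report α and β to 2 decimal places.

α ≈ 30.72, β ≈ 50.11

With mean 0.38 fixed, write α = 0.38s, β = 0.62s where s = α+β.
Need P(θ < 0.47) = 0.95 under Beta(0.38s, 0.62s). Normal approximation: (q−m)/√(m(1−m)/s) ≈ z_{0.95} = 1.64, so s ≈ 0.38·0.62·(1.64)²/(0.47−0.38)² = 78.7.
At s = 78.7: P(θ<0.47) ≈ 0.948. Adjusting to match 0.95 gives s ≈ 80.83.
So α = 0.38·80.83 ≈ 30.72, β = 0.62·80.83 ≈ 50.11.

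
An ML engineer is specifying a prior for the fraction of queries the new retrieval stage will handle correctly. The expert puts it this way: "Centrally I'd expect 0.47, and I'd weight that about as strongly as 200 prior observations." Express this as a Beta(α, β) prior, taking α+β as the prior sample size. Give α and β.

Under the effective-sample-size interpretation, Beta(α, β) has prior mean α/(α+β) and prior sample size α+β.
So α+β = 200 and α/(α+β) = 0.47, giving α = 0.47·200 = 94 and β = 200 − 94 = 106.

α = 94, β = 106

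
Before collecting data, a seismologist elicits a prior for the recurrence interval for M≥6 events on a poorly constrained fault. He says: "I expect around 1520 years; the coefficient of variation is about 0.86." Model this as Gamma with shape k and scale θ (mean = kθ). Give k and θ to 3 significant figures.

k ≈ 1.35, θ ≈ 1120

For Gamma(k, scale θ): mean = kθ, variance = kθ², so CV = 1/√k.
CV = 0.86, hence k = 1/CV² = 1.35.
Then θ = mean/k = 1520/1.35 = 1120.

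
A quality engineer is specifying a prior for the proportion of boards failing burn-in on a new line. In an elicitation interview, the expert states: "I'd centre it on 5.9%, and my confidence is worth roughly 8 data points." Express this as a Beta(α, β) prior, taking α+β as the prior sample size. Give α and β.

Under the effective-sample-size interpretation, Beta(α, β) has prior mean α/(α+β) and prior sample size α+β.
So α+β = 8 and α/(α+β) = 0.059, giving α = 0.059·8 = 0.472 and β = 8 − 0.472 = 7.528.

α = 0.472, β = 7.528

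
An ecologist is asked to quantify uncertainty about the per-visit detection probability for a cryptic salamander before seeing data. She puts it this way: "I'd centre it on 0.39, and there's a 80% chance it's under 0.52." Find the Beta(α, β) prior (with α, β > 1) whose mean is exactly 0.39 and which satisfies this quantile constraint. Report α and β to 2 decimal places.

α ≈ 3.80, β ≈ 5.94

With mean 0.39 fixed, write α = 0.39s, β = 0.61s where s = α+β.
Need P(θ < 0.52) = 0.8 under Beta(0.39s, 0.61s). Normal approximation: (q−m)/√(m(1−m)/s) ≈ z_{0.8} = 0.842, so s ≈ 0.39·0.61·(0.842)²/(0.52−0.39)² = 10.0.
At s = 10.0: P(θ<0.52) ≈ 0.803. Adjusting to match 0.8 gives s ≈ 9.74.
So α = 0.39·9.74 ≈ 3.80, β = 0.61·9.74 ≈ 5.94.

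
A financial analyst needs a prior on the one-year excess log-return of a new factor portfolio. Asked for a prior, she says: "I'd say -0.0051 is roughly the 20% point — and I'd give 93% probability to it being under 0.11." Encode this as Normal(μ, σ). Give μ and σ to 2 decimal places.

For Normal(μ,σ), the p-quantile is μ + z_p·σ. Here z_{0.2} = -0.8416, z_{0.93} = 1.476.
So -0.0051 = μ − 0.8416σ and 0.11 = μ + 1.476σ.
Subtracting: σ = (0.11 − -0.0051)/(1.476 − (-0.8416)) = 0.05.
Then μ = -0.0051 − (-0.8416)·0.05 = 0.04.

μ = 0.04, σ = 0.05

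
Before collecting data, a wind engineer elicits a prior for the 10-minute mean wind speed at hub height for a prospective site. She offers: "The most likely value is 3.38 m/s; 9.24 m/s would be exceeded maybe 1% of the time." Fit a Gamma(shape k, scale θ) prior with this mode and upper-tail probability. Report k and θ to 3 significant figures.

Gamma(k,θ) with k>1 has mode (k−1)θ, so θ = 3.38/(k−1).
Need P(X < 9.24) = 0.99 with θ tied to k this way. Start at k = 2, θ = 3.38: P(X<9.24) ≈ 0.757.
Too low — raise k to concentrate. Iterating converges to k ≈ 5.55.
Then θ = 3.38/(5.55−1) ≈ 0.743.

k ≈ 5.55, θ ≈ 0.743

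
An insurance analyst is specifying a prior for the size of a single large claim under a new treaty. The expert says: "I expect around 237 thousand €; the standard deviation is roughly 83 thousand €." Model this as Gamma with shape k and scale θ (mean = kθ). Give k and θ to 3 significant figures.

For Gamma(k, scale θ): mean = kθ, variance = kθ², so CV = 1/√k.
CV = SD/mean = 83/237 = 0.3502, hence k = 1/CV² = 8.15.
Then θ = mean/k = 237/8.15 = 29.1.

k ≈ 8.15, θ ≈ 29.1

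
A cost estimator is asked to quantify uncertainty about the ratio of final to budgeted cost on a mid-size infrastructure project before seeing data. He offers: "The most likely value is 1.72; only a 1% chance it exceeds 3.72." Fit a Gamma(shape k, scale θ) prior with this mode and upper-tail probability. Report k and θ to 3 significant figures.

Gamma(k,θ) with k>1 has mode (k−1)θ, so θ = 1.72/(k−1).
Need P(X < 3.72) = 0.99 with θ tied to k this way. Start at k = 2, θ = 1.72: P(X<3.72) ≈ 0.636.
Too low — raise k to concentrate. Iterating converges to k ≈ 9.13.
Then θ = 1.72/(9.13−1) ≈ 0.212.

k ≈ 9.13, θ ≈ 0.212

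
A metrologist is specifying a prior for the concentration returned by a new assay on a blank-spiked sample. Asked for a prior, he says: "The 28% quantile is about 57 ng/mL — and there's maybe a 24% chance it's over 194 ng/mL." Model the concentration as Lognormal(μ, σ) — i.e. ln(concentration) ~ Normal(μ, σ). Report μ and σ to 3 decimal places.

If T ~ Lognormal(μ,σ) then ln T ~ Normal(μ,σ), so the p-quantile of ln T is μ + z_p·σ.
ln(57) = 4.043 and ln(194) = 5.268; z_{0.28} = -0.5828, z_{0.76} = 0.7063.
σ = (5.268 − 4.043)/(0.7063 − (-0.5828)) = 0.950.
μ = 4.043 − (-0.5828)·0.950 = 4.597.

μ ≈ 4.597, σ ≈ 0.950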